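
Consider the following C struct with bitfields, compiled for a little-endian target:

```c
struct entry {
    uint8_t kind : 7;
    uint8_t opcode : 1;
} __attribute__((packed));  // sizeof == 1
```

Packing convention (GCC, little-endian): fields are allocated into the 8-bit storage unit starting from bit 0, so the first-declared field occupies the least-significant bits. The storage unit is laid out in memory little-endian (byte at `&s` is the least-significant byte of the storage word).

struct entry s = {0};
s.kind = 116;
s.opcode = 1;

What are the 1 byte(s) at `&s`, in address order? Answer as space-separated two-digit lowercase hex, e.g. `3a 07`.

f4

[0+:7] kind=116 & 0x7f = 0x74; word=0x74
[7+:1] opcode=1 & 0x1 = 0x1; word=0xf4
word = 0xf4 → little-endian bytes:
  [0]=0xf4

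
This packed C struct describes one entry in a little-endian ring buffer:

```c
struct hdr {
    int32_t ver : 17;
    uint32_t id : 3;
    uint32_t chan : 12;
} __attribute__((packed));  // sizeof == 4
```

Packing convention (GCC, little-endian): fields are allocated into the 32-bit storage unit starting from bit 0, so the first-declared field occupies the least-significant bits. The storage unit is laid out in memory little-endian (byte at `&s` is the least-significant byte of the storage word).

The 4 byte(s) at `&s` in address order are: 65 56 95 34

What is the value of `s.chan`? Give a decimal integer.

[0]=0x65 [1]=0x56 [2]=0x95 [3]=0x34 (little-endian) → word 0x34955665
ver:17 @ bit 0 → (0x34955665>>0)&0x1ffff = 0x15665
id:3 @ bit 17 → (0x34955665>>17)&0x7 = 0x2
chan:12 @ bit 20 → (0x34955665>>20)&0xfff = 0x349  ←

841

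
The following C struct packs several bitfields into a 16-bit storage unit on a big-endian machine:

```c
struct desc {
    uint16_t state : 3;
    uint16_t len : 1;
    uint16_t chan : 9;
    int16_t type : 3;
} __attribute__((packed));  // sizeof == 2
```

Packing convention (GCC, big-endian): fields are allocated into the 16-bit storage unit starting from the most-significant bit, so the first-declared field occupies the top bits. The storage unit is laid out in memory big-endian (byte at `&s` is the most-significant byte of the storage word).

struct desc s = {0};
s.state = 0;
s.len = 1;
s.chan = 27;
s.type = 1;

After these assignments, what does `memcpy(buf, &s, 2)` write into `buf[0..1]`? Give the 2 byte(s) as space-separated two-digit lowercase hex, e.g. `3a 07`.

state (3b) val=0 bits=0x0 at bit 13: 0x0000
len (1b) val=1 bits=0x1 at bit 12: 0x1000
chan (9b) val=27 bits=0x1b at bit 3: 0x10d8
type (3b) val=1 bits=0x1 at bit 0: 0x10d9
word = 0x10d9 → big-endian bytes:
  [0]=0x10  [1]=0xd9

10 d9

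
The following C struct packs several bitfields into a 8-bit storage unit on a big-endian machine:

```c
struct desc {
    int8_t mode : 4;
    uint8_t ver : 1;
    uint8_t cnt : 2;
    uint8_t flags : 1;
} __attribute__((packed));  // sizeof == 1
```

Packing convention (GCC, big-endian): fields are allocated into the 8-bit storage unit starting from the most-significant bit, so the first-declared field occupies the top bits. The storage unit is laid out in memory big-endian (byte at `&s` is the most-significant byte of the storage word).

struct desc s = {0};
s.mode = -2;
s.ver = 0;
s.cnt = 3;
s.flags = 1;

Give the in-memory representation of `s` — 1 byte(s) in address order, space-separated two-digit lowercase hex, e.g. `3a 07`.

[4+:4] mode=-2 & 0xf = 0xe; word=0xe0
[3+:1] ver=0 & 0x1 = 0x0; word=0xe0
[1+:2] cnt=3 & 0x3 = 0x3; word=0xe6
[0+:1] flags=1 & 0x1 = 0x1; word=0xe7
word = 0xe7 → big-endian bytes:
  [0]=0xe7

e7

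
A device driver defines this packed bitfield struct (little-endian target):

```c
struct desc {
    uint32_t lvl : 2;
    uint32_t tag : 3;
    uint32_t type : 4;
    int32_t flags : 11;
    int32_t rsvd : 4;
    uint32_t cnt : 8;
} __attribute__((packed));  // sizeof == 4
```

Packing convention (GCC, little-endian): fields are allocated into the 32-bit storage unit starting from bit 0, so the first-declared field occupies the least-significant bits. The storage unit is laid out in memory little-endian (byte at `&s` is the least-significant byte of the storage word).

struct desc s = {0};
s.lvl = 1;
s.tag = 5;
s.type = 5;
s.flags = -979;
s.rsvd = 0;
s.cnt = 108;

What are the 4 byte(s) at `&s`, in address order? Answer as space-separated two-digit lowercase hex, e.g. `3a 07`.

lvl (2b) val=1 bits=0x1 at bit 0: 0x00000001
tag (3b) val=5 bits=0x5 at bit 2: 0x00000015
type (4b) val=5 bits=0x5 at bit 5: 0x000000b5
flags (11b) val=-979 bits=0x42d at bit 9: 0x00085ab5
rsvd (4b) val=0 bits=0x0 at bit 20: 0x00085ab5
cnt (8b) val=108 bits=0x6c at bit 24: 0x6c085ab5
word = 0x6c085ab5 → little-endian bytes:
  [0]=0xb5  [1]=0x5a  [2]=0x08  [3]=0x6c

b5 5a 08 6c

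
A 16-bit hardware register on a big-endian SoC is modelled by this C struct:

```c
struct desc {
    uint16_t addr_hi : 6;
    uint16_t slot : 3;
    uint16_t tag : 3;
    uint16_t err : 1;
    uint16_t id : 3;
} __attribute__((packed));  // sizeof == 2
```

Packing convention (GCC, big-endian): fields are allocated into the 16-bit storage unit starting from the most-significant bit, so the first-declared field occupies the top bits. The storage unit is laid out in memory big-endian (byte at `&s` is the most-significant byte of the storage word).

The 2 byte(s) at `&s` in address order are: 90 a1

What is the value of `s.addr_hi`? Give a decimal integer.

[0]=0x90 [1]=0xa1 (big-endian) → word 0x90a1
addr_hi:6 @ bit 10 → (0x90a1>>10)&0x3f = 0x24  ←
slot:3 @ bit 7 → (0x90a1>>7)&0x7 = 0x1
tag:3 @ bit 4 → (0x90a1>>4)&0x7 = 0x2
err:1 @ bit 3 → (0x90a1>>3)&0x1 = 0x0
id:3 @ bit 0 → (0x90a1>>0)&0x7 = 0x1

36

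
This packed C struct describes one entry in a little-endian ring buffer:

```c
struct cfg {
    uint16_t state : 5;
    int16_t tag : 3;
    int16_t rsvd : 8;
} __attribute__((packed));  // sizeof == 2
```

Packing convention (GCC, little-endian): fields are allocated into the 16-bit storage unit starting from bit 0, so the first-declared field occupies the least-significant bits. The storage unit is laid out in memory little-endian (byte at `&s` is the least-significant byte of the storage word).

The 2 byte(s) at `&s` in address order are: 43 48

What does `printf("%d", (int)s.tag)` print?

2

[0]=0x43 [1]=0x48 (little-endian) → word 0x4843
state:5 @ bit 0 → (0x4843>>0)&0x1f = 0x3
tag:3 @ bit 5 → (0x4843>>5)&0x7 = 0x2  ←
rsvd:8 @ bit 8 → (0x4843>>8)&0xff = 0x48
tag signed 3b, MSB=0: value = 2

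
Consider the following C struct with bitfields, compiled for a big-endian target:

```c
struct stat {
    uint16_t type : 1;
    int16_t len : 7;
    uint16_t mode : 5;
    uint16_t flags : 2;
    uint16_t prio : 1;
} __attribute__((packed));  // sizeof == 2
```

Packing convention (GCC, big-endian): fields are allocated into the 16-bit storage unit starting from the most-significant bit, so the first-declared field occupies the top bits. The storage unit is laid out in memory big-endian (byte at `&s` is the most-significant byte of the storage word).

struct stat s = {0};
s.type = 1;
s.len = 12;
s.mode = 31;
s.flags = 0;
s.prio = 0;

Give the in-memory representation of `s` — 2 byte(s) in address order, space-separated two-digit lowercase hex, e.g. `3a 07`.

8c f8

type (1b) val=1 bits=0x1 at bit 15: 0x8000
len (7b) val=12 bits=0xc at bit 8: 0x8c00
mode (5b) val=31 bits=0x1f at bit 3: 0x8cf8
flags (2b) val=0 bits=0x0 at bit 1: 0x8cf8
prio (1b) val=0 bits=0x0 at bit 0: 0x8cf8
word = 0x8cf8 → big-endian bytes:
  [0]=0x8c  [1]=0xf8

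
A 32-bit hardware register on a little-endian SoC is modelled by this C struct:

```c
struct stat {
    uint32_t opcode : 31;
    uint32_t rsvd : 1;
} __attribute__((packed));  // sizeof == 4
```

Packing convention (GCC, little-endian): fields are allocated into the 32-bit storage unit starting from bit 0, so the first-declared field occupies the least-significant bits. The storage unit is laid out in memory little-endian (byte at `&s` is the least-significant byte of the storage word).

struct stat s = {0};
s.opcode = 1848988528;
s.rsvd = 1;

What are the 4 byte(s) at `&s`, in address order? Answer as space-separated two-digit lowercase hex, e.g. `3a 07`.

70 53 35 ee

opcode (31b) val=1848988528 bits=0x6e355370 at bit 0: 0x6e355370
rsvd (1b) val=1 bits=0x1 at bit 31: 0xee355370
word = 0xee355370 → little-endian bytes:
  [0]=0x70  [1]=0x53  [2]=0x35  [3]=0xee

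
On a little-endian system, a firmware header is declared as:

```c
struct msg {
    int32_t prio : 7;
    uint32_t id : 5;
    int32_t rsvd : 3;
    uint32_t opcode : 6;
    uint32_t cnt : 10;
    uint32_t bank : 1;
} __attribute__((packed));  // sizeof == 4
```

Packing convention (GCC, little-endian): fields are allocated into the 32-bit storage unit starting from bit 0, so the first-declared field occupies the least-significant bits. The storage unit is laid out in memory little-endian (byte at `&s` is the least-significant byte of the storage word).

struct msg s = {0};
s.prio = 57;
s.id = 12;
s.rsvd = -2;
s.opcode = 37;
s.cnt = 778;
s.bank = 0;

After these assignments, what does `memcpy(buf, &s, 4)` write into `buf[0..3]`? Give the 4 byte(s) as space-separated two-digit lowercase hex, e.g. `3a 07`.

39 e6 52 61

prio (7b) val=57 bits=0x39 at bit 0: 0x00000039
id (5b) val=12 bits=0xc at bit 7: 0x00000639
rsvd (3b) val=-2 bits=0x6 at bit 12: 0x00006639
opcode (6b) val=37 bits=0x25 at bit 15: 0x0012e639
cnt (10b) val=778 bits=0x30a at bit 21: 0x6152e639
bank (1b) val=0 bits=0x0 at bit 31: 0x6152e639
word = 0x6152e639 → little-endian bytes:
  [0]=0x39  [1]=0xe6  [2]=0x52  [3]=0x61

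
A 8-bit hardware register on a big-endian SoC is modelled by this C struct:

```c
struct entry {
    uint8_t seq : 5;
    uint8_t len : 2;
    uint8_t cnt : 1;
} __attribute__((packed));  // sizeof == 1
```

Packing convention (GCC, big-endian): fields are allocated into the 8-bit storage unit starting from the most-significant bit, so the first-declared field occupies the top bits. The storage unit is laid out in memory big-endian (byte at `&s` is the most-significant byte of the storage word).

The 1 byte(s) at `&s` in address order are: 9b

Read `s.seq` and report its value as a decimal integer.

19

[0]=0x9b (big-endian) → word 0x9b
seq:5 @ bit 3 → (0x9b>>3)&0x1f = 0x13  ←
len:2 @ bit 1 → (0x9b>>1)&0x3 = 0x1
cnt:1 @ bit 0 → (0x9b>>0)&0x1 = 0x1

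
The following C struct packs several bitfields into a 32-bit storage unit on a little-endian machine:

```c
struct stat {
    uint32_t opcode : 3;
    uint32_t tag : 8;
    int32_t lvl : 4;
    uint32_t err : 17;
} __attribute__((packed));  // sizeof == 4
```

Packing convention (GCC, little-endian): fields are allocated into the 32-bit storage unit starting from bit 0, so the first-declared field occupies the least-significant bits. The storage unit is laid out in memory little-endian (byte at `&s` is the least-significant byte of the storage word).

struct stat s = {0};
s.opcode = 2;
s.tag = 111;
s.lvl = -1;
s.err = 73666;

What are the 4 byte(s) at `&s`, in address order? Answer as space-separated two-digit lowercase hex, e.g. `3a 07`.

7a 7b e1 8f

[0+:3] opcode=2 & 0x7 = 0x2; word=0x00000002
[3+:8] tag=111 & 0xff = 0x6f; word=0x0000037a
[11+:4] lvl=-1 & 0xf = 0xf; word=0x00007b7a
[15+:17] err=73666 & 0x1ffff = 0x11fc2; word=0x8fe17b7a
word = 0x8fe17b7a → little-endian bytes:
  [0]=0x7a  [1]=0x7b  [2]=0xe1  [3]=0x8f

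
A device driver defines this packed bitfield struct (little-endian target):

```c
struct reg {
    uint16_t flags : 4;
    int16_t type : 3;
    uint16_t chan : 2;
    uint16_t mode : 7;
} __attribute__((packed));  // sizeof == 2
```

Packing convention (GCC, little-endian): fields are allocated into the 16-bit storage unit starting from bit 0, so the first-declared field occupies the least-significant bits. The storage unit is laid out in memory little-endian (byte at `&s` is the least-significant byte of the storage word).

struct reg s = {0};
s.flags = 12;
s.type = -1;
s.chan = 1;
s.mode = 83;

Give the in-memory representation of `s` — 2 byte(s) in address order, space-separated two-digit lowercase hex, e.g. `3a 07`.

fc a6

[0+:4] flags=12 & 0xf = 0xc; word=0x000c
[4+:3] type=-1 & 0x7 = 0x7; word=0x007c
[7+:2] chan=1 & 0x3 = 0x1; word=0x00fc
[9+:7] mode=83 & 0x7f = 0x53; word=0xa6fc
word = 0xa6fc → little-endian bytes:
  [0]=0xfc  [1]=0xa6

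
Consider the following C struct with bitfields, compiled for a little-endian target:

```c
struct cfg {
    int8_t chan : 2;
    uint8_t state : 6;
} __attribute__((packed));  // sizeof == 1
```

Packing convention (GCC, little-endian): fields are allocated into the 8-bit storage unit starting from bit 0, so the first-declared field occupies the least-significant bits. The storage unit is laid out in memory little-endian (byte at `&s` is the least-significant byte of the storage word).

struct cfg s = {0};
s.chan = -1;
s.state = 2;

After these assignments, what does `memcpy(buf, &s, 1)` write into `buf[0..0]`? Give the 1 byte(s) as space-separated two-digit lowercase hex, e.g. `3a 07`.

0b

[0+:2] chan=-1 & 0x3 = 0x3; word=0x03
[2+:6] state=2 & 0x3f = 0x2; word=0x0b
word = 0x0b → little-endian bytes:
  [0]=0x0b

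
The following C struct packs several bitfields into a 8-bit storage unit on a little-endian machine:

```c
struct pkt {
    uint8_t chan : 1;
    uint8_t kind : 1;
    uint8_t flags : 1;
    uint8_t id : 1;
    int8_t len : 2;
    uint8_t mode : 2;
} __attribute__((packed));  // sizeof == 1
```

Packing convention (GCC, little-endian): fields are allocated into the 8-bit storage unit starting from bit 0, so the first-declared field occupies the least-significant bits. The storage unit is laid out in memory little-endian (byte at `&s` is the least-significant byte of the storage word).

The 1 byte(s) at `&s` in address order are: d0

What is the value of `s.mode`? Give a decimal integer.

[0]=0xd0 (little-endian) → word 0xd0
chan:1 @ bit 0 → (0xd0>>0)&0x1 = 0x0
kind:1 @ bit 1 → (0xd0>>1)&0x1 = 0x0
flags:1 @ bit 2 → (0xd0>>2)&0x1 = 0x0
id:1 @ bit 3 → (0xd0>>3)&0x1 = 0x0
len:2 @ bit 4 → (0xd0>>4)&0x3 = 0x1
mode:2 @ bit 6 → (0xd0>>6)&0x3 = 0x3  ←

3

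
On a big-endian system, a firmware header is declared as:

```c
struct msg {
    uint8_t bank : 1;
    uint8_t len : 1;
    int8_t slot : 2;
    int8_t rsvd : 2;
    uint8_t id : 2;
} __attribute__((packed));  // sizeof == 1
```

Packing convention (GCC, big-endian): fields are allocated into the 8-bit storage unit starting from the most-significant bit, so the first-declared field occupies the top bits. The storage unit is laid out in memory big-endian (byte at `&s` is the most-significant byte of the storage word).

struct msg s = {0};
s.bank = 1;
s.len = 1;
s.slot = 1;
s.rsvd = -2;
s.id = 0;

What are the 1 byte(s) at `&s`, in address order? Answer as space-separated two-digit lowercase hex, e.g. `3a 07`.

bank:1 = 1 → 0x1 << 7 → word 0x80
len:1 = 1 → 0x1 << 6 → word 0xc0
slot:2 = 1 → 0x1 << 4 → word 0xd0
rsvd:2 = -2 → 0x2 << 2 → word 0xd8
id:2 = 0 → 0x0 << 0 → word 0xd8
word = 0xd8 → big-endian bytes:
  [0]=0xd8

d8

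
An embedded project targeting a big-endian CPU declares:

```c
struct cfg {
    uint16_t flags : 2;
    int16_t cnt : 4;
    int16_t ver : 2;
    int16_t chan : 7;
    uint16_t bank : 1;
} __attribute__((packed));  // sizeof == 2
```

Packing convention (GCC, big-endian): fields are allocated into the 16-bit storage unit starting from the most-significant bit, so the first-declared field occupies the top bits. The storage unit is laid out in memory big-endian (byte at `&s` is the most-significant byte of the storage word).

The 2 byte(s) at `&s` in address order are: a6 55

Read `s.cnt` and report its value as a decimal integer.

-7

[0]=0xa6 [1]=0x55 (big-endian) → word 0xa655
flags [14+:2] = (word>>14) & 0x3 = 2
cnt [10+:4] = (word>>10) & 0xf = 9  ←
ver [8+:2] = (word>>8) & 0x3 = 2
chan [1+:7] = (word>>1) & 0x7f = 42
bank [0+:1] = (word>>0) & 0x1 = 1
cnt signed 4b, MSB=1: 9 - 16 = -7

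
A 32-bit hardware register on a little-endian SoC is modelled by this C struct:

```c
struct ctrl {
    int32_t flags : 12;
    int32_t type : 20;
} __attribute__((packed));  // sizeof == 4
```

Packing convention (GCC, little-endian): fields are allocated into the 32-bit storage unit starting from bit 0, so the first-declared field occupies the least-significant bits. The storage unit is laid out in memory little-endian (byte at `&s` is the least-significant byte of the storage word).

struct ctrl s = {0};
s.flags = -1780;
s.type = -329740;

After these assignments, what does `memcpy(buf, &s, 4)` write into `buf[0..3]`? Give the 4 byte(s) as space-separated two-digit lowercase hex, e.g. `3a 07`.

[0+:12] flags=-1780 & 0xfff = 0x90c; word=0x0000090c
[12+:20] type=-329740 & 0xfffff = 0xaf7f4; word=0xaf7f490c
word = 0xaf7f490c → little-endian bytes:
  [0]=0x0c  [1]=0x49  [2]=0x7f  [3]=0xaf

0c 49 7f af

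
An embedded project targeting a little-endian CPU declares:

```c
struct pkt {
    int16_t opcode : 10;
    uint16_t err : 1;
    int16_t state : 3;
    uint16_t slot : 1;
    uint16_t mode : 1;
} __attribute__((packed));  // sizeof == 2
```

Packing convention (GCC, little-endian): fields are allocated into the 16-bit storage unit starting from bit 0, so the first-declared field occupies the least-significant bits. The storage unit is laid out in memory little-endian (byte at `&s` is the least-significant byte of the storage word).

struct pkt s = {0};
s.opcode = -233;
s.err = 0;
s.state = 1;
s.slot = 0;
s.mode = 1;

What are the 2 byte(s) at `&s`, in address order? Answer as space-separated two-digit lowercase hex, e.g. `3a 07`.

opcode (10b) val=-233 bits=0x317 at bit 0: 0x0317
err (1b) val=0 bits=0x0 at bit 10: 0x0317
state (3b) val=1 bits=0x1 at bit 11: 0x0b17
slot (1b) val=0 bits=0x0 at bit 14: 0x0b17
mode (1b) val=1 bits=0x1 at bit 15: 0x8b17
word = 0x8b17 → little-endian bytes:
  [0]=0x17  [1]=0x8b

17 8b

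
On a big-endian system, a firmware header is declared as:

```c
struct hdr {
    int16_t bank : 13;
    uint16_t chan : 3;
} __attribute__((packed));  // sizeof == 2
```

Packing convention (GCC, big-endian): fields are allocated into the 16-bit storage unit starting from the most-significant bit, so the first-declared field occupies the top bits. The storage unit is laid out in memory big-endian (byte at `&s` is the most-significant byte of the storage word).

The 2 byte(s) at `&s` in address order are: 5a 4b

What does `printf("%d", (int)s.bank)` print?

2889

[0]=0x5a [1]=0x4b (big-endian) → word 0x5a4b
bank [3+:13] = (word>>3) & 0x1fff = 2889  ←
chan [0+:3] = (word>>0) & 0x7 = 3
bank signed 13b, MSB=0: value = 2889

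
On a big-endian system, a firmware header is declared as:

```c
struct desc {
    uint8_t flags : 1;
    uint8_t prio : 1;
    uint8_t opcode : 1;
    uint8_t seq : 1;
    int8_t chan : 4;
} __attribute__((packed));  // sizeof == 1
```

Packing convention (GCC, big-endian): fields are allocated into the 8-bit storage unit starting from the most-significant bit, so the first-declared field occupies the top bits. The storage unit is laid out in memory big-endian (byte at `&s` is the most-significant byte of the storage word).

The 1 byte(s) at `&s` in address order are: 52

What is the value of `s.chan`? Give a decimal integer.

2

[0]=0x52 (big-endian) → word 0x52
flags:1 @ bit 7 → (0x52>>7)&0x1 = 0x0
prio:1 @ bit 6 → (0x52>>6)&0x1 = 0x1
opcode:1 @ bit 5 → (0x52>>5)&0x1 = 0x0
seq:1 @ bit 4 → (0x52>>4)&0x1 = 0x1
chan:4 @ bit 0 → (0x52>>0)&0xf = 0x2  ←
chan signed 4b, MSB=0: value = 2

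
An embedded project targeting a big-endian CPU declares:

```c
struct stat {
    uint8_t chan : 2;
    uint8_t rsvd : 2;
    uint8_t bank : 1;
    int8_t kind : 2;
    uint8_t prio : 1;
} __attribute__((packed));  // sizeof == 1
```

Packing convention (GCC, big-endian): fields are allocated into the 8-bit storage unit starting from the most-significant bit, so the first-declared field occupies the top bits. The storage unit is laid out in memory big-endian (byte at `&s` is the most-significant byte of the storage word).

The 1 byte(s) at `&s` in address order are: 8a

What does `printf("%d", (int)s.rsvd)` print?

[0]=0x8a (big-endian) → word 0x8a
chan:2 @ bit 6 → (0x8a>>6)&0x3 = 0x2
rsvd:2 @ bit 4 → (0x8a>>4)&0x3 = 0x0  ←
bank:1 @ bit 3 → (0x8a>>3)&0x1 = 0x1
kind:2 @ bit 1 → (0x8a>>1)&0x3 = 0x1
prio:1 @ bit 0 → (0x8a>>0)&0x1 = 0x0

0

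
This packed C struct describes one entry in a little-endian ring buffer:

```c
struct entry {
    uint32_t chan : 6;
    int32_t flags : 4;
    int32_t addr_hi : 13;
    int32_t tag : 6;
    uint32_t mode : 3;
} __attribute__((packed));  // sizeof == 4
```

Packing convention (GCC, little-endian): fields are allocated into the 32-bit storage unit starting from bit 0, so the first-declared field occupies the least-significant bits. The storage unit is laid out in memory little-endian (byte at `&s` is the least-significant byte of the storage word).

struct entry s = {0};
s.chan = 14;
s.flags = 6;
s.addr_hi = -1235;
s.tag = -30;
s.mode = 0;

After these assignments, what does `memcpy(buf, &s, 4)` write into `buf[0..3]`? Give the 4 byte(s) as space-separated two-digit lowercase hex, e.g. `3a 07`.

8e b5 6c 11

chan:6 = 14 → 0xe << 0 → word 0x0000000e
flags:4 = 6 → 0x6 << 6 → word 0x0000018e
addr_hi:13 = -1235 → 0x1b2d << 10 → word 0x006cb58e
tag:6 = -30 → 0x22 << 23 → word 0x116cb58e
mode:3 = 0 → 0x0 << 29 → word 0x116cb58e
word = 0x116cb58e → little-endian bytes:
  [0]=0x8e  [1]=0xb5  [2]=0x6c  [3]=0x11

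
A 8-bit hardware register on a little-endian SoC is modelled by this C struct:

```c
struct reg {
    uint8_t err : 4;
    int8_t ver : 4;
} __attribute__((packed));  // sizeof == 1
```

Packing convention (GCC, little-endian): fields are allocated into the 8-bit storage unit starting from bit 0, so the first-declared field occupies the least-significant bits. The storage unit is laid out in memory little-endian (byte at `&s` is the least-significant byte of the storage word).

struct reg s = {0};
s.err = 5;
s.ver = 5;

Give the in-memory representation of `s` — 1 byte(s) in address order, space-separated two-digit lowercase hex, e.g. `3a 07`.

55

[0+:4] err=5 & 0xf = 0x5; word=0x05
[4+:4] ver=5 & 0xf = 0x5; word=0x55
word = 0x55 → little-endian bytes:
  [0]=0x55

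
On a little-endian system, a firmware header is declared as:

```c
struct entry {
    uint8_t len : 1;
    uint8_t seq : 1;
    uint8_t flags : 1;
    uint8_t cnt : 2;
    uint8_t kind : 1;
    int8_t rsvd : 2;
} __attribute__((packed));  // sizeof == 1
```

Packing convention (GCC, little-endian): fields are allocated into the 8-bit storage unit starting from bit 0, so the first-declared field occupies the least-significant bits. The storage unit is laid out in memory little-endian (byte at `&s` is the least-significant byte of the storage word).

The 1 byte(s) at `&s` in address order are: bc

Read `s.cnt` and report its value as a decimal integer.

3

[0]=0xbc (little-endian) → word 0xbc
len [0+:1] = (word>>0) & 0x1 = 0
seq [1+:1] = (word>>1) & 0x1 = 0
flags [2+:1] = (word>>2) & 0x1 = 1
cnt [3+:2] = (word>>3) & 0x3 = 3  ←
kind [5+:1] = (word>>5) & 0x1 = 1
rsvd [6+:2] = (word>>6) & 0x3 = 2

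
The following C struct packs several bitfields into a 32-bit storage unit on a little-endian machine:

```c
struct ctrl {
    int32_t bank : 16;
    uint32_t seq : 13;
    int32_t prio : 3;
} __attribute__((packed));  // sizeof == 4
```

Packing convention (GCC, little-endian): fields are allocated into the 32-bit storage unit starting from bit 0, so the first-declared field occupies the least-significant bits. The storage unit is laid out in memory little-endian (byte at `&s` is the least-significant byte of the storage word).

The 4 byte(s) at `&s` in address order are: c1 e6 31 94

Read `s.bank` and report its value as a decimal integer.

-6463

[0]=0xc1 [1]=0xe6 [2]=0x31 [3]=0x94 (little-endian) → word 0x9431e6c1
bank [0+:16] = (word>>0) & 0xffff = 59073  ←
seq [16+:13] = (word>>16) & 0x1fff = 5169
prio [29+:3] = (word>>29) & 0x7 = 4
bank signed 16b, MSB=1: 59073 - 65536 = -6463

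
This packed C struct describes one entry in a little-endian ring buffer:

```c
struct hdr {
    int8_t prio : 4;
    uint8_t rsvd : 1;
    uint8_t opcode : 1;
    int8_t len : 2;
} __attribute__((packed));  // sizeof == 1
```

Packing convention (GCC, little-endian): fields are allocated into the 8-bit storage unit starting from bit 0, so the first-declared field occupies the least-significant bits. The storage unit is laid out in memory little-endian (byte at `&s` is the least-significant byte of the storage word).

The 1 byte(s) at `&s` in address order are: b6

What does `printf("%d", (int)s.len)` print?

[0]=0xb6 (little-endian) → word 0xb6
prio [0+:4] = (word>>0) & 0xf = 6
rsvd [4+:1] = (word>>4) & 0x1 = 1
opcode [5+:1] = (word>>5) & 0x1 = 1
len [6+:2] = (word>>6) & 0x3 = 2  ←
len signed 2b, MSB=1: 2 - 4 = -2

-2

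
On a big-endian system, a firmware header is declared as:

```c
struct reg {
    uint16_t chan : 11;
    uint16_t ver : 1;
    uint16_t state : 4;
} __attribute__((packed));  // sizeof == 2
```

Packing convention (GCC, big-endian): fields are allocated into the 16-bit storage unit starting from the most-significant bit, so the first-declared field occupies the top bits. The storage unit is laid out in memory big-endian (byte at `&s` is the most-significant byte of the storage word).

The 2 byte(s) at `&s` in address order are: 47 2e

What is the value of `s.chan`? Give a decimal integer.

[0]=0x47 [1]=0x2e (big-endian) → word 0x472e
chan:11 @ bit 5 → (0x472e>>5)&0x7ff = 0x239  ←
ver:1 @ bit 4 → (0x472e>>4)&0x1 = 0x0
state:4 @ bit 0 → (0x472e>>0)&0xf = 0xe

569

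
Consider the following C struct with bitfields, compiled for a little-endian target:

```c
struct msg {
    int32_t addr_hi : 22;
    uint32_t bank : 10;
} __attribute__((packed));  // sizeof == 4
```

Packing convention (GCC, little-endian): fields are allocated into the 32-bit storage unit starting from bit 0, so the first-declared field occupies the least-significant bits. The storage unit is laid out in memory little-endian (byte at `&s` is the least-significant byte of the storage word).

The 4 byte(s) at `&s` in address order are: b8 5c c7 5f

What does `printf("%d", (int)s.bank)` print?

[0]=0xb8 [1]=0x5c [2]=0xc7 [3]=0x5f (little-endian) → word 0x5fc75cb8
addr_hi [0+:22] = (word>>0) & 0x3fffff = 482488
bank [22+:10] = (word>>22) & 0x3ff = 383  ←

383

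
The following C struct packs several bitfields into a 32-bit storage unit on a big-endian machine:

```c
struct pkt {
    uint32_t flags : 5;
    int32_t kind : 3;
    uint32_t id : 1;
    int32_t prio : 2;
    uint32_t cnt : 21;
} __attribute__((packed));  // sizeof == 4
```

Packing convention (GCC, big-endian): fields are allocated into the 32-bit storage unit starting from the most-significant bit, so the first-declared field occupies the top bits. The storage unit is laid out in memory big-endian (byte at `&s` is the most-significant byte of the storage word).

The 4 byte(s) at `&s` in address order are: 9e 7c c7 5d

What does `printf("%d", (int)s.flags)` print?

19

[0]=0x9e [1]=0x7c [2]=0xc7 [3]=0x5d (big-endian) → word 0x9e7cc75d
flags:5 @ bit 27 → (0x9e7cc75d>>27)&0x1f = 0x13  ←
kind:3 @ bit 24 → (0x9e7cc75d>>24)&0x7 = 0x6
id:1 @ bit 23 → (0x9e7cc75d>>23)&0x1 = 0x0
prio:2 @ bit 21 → (0x9e7cc75d>>21)&0x3 = 0x3
cnt:21 @ bit 0 → (0x9e7cc75d>>0)&0x1fffff = 0x1cc75d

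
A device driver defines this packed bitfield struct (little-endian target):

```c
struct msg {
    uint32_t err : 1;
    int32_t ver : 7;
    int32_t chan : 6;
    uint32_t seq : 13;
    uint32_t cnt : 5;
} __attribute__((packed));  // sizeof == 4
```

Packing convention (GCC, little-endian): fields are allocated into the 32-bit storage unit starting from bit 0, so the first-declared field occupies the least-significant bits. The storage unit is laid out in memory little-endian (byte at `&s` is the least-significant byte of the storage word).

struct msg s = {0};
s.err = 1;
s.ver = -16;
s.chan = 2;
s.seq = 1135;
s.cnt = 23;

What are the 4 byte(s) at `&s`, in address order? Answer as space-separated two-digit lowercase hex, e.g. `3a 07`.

e1 c2 1b b9

err:1 = 1 → 0x1 << 0 → word 0x00000001
ver:7 = -16 → 0x70 << 1 → word 0x000000e1
chan:6 = 2 → 0x2 << 8 → word 0x000002e1
seq:13 = 1135 → 0x46f << 14 → word 0x011bc2e1
cnt:5 = 23 → 0x17 << 27 → word 0xb91bc2e1
word = 0xb91bc2e1 → little-endian bytes:
  [0]=0xe1  [1]=0xc2  [2]=0x1b  [3]=0xb9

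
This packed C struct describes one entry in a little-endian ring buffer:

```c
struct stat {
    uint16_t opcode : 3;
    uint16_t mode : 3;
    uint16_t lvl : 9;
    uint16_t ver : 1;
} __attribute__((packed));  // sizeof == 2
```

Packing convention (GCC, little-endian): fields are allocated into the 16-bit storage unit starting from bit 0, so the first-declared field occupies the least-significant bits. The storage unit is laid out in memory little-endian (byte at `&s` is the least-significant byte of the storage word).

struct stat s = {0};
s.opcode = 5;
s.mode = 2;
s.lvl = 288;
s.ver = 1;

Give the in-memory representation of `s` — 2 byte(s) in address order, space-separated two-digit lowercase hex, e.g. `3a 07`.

opcode (3b) val=5 bits=0x5 at bit 0: 0x0005
mode (3b) val=2 bits=0x2 at bit 3: 0x0015
lvl (9b) val=288 bits=0x120 at bit 6: 0x4815
ver (1b) val=1 bits=0x1 at bit 15: 0xc815
word = 0xc815 → little-endian bytes:
  [0]=0x15  [1]=0xc8

15 c8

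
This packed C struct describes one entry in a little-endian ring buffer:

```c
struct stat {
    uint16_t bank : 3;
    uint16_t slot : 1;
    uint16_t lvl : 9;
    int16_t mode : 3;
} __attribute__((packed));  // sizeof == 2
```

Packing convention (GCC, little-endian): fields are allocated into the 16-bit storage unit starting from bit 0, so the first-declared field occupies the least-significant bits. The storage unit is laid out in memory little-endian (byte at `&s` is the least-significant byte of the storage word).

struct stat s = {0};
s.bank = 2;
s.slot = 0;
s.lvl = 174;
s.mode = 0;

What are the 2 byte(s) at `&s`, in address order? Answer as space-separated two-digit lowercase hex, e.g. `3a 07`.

bank:3 = 2 → 0x2 << 0 → word 0x0002
slot:1 = 0 → 0x0 << 3 → word 0x0002
lvl:9 = 174 → 0xae << 4 → word 0x0ae2
mode:3 = 0 → 0x0 << 13 → word 0x0ae2
word = 0x0ae2 → little-endian bytes:
  [0]=0xe2  [1]=0x0a

e2 0a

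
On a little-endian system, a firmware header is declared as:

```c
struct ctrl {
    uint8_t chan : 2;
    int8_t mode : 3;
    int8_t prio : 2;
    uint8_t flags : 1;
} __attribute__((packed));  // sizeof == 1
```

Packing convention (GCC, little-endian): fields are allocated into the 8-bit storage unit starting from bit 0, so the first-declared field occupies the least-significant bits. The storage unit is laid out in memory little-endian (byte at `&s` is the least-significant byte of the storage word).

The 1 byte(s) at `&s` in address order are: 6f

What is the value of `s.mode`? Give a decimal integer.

[0]=0x6f (little-endian) → word 0x6f
chan:2 @ bit 0 → (0x6f>>0)&0x3 = 0x3
mode:3 @ bit 2 → (0x6f>>2)&0x7 = 0x3  ←
prio:2 @ bit 5 → (0x6f>>5)&0x3 = 0x3
flags:1 @ bit 7 → (0x6f>>7)&0x1 = 0x0
mode signed 3b, MSB=0: value = 3

3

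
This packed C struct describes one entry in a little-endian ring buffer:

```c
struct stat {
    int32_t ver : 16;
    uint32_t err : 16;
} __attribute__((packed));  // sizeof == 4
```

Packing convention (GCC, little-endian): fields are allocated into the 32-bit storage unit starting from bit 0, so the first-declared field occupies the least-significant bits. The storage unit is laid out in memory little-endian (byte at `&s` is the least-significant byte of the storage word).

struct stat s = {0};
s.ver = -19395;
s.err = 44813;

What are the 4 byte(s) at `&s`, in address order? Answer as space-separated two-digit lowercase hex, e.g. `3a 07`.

3d b4 0d af

ver (16b) val=-19395 bits=0xb43d at bit 0: 0x0000b43d
err (16b) val=44813 bits=0xaf0d at bit 16: 0xaf0db43d
word = 0xaf0db43d → little-endian bytes:
  [0]=0x3d  [1]=0xb4  [2]=0x0d  [3]=0xaf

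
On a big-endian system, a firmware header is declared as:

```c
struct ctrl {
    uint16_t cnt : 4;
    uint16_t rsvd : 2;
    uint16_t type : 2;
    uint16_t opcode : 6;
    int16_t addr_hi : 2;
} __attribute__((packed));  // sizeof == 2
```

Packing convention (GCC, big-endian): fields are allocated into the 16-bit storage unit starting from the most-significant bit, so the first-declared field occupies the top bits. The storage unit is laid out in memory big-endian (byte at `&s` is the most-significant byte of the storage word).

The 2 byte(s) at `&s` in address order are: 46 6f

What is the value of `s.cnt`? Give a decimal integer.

[0]=0x46 [1]=0x6f (big-endian) → word 0x466f
cnt:4 @ bit 12 → (0x466f>>12)&0xf = 0x4  ←
rsvd:2 @ bit 10 → (0x466f>>10)&0x3 = 0x1
type:2 @ bit 8 → (0x466f>>8)&0x3 = 0x2
opcode:6 @ bit 2 → (0x466f>>2)&0x3f = 0x1b
addr_hi:2 @ bit 0 → (0x466f>>0)&0x3 = 0x3

4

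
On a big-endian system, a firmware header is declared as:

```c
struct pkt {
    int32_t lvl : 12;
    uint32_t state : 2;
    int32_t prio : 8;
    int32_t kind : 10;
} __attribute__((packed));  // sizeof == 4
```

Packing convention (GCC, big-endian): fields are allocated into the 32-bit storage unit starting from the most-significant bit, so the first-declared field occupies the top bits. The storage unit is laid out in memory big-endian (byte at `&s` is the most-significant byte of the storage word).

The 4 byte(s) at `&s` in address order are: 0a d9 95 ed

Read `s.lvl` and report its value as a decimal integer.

[0]=0x0a [1]=0xd9 [2]=0x95 [3]=0xed (big-endian) → word 0x0ad995ed
lvl:12 @ bit 20 → (0x0ad995ed>>20)&0xfff = 0xad  ←
state:2 @ bit 18 → (0x0ad995ed>>18)&0x3 = 0x2
prio:8 @ bit 10 → (0x0ad995ed>>10)&0xff = 0x65
kind:10 @ bit 0 → (0x0ad995ed>>0)&0x3ff = 0x1ed
lvl signed 12b, MSB=0: value = 173

173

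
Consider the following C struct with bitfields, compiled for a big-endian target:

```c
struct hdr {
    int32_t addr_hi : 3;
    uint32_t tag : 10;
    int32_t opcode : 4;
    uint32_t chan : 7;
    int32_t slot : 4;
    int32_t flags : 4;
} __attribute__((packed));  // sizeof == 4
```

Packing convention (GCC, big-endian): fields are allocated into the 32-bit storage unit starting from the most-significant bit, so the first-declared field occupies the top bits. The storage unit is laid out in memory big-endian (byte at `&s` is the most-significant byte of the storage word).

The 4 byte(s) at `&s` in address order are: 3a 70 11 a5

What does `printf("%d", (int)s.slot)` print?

[0]=0x3a [1]=0x70 [2]=0x11 [3]=0xa5 (big-endian) → word 0x3a7011a5
addr_hi:3 @ bit 29 → (0x3a7011a5>>29)&0x7 = 0x1
tag:10 @ bit 19 → (0x3a7011a5>>19)&0x3ff = 0x34e
opcode:4 @ bit 15 → (0x3a7011a5>>15)&0xf = 0x0
chan:7 @ bit 8 → (0x3a7011a5>>8)&0x7f = 0x11
slot:4 @ bit 4 → (0x3a7011a5>>4)&0xf = 0xa  ←
flags:4 @ bit 0 → (0x3a7011a5>>0)&0xf = 0x5
slot signed 4b, MSB=1: 10 - 16 = -6

-6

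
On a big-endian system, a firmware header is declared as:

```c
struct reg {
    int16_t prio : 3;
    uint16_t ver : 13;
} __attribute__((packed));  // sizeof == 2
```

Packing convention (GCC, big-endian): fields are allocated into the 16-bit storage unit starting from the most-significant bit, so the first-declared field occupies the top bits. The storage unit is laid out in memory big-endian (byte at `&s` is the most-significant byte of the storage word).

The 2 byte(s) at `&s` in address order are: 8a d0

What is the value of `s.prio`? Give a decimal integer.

[0]=0x8a [1]=0xd0 (big-endian) → word 0x8ad0
prio [13+:3] = (word>>13) & 0x7 = 4  ←
ver [0+:13] = (word>>0) & 0x1fff = 2768
prio signed 3b, MSB=1: 4 - 8 = -4

-4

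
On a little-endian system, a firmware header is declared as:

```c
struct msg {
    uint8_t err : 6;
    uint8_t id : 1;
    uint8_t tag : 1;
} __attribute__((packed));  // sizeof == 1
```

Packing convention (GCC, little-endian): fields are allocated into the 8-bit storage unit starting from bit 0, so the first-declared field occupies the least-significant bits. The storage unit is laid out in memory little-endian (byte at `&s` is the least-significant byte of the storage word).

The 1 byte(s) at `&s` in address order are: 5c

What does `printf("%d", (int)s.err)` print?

[0]=0x5c (little-endian) → word 0x5c
err:6 @ bit 0 → (0x5c>>0)&0x3f = 0x1c  ←
id:1 @ bit 6 → (0x5c>>6)&0x1 = 0x1
tag:1 @ bit 7 → (0x5c>>7)&0x1 = 0x0

28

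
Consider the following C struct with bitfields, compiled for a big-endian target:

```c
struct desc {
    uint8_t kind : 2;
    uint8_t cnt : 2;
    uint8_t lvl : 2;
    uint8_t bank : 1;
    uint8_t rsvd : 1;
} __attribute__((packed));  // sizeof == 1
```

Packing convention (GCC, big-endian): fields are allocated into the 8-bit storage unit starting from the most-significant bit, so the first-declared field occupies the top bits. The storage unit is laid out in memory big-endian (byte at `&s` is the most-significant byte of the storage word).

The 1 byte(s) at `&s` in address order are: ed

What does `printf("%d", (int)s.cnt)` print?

2

[0]=0xed (big-endian) → word 0xed
kind [6+:2] = (word>>6) & 0x3 = 3
cnt [4+:2] = (word>>4) & 0x3 = 2  ←
lvl [2+:2] = (word>>2) & 0x3 = 3
bank [1+:1] = (word>>1) & 0x1 = 0
rsvd [0+:1] = (word>>0) & 0x1 = 1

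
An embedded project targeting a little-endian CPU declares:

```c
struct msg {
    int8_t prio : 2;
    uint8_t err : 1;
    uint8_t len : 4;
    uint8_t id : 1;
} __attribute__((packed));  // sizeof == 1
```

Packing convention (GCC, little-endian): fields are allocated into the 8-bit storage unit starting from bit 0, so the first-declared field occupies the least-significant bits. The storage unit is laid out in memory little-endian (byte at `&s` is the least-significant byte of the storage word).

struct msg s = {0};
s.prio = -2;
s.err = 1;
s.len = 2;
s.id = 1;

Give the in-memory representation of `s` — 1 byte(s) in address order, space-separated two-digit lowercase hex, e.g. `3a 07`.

96

[0+:2] prio=-2 & 0x3 = 0x2; word=0x02
[2+:1] err=1 & 0x1 = 0x1; word=0x06
[3+:4] len=2 & 0xf = 0x2; word=0x16
[7+:1] id=1 & 0x1 = 0x1; word=0x96
word = 0x96 → little-endian bytes:
  [0]=0x96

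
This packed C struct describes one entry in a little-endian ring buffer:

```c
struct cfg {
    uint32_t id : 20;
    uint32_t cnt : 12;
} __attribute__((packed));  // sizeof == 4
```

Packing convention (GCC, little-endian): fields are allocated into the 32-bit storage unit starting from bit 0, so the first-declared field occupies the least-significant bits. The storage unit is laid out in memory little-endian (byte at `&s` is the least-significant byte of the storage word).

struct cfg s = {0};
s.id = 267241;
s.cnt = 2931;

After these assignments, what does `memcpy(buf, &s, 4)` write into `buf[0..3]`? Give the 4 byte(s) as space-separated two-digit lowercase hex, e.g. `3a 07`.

e9 13 34 b7

id (20b) val=267241 bits=0x413e9 at bit 0: 0x000413e9
cnt (12b) val=2931 bits=0xb73 at bit 20: 0xb73413e9
word = 0xb73413e9 → little-endian bytes:
  [0]=0xe9  [1]=0x13  [2]=0x34  [3]=0xb7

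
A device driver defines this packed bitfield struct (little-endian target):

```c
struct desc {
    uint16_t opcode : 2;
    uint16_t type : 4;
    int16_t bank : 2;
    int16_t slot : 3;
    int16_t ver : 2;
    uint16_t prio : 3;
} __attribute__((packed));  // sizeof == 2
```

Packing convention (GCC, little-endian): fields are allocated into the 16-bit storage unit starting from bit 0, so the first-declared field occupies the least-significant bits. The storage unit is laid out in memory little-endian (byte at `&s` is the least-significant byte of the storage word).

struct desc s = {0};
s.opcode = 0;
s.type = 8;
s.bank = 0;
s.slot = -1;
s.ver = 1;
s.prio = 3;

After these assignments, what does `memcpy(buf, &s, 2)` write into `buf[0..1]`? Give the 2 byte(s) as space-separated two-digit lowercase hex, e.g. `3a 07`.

20 6f

opcode:2 = 0 → 0x0 << 0 → word 0x0000
type:4 = 8 → 0x8 << 2 → word 0x0020
bank:2 = 0 → 0x0 << 6 → word 0x0020
slot:3 = -1 → 0x7 << 8 → word 0x0720
ver:2 = 1 → 0x1 << 11 → word 0x0f20
prio:3 = 3 → 0x3 << 13 → word 0x6f20
word = 0x6f20 → little-endian bytes:
  [0]=0x20  [1]=0x6f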